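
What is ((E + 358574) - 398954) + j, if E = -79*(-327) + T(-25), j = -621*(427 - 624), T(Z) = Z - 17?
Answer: 107748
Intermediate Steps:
T(Z) = -17 + Z
j = 122337 (j = -621*(-197) = 122337)
E = 25791 (E = -79*(-327) + (-17 - 25) = 25833 - 42 = 25791)
((E + 358574) - 398954) + j = ((25791 + 358574) - 398954) + 122337 = (384365 - 398954) + 122337 = -14589 + 122337 = 107748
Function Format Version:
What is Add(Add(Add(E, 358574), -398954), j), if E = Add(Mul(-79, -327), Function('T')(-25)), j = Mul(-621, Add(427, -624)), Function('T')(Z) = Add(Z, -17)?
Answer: 107748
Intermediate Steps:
Function('T')(Z) = Add(-17, Z)
j = 122337 (j = Mul(-621, -197) = 122337)
E = 25791 (E = Add(Mul(-79, -327), Add(-17, -25)) = Add(25833, -42) = 25791)
Add(Add(Add(E, 358574), -398954), j) = Add(Add(Add(25791, 358574), -398954), 122337) = Add(Add(384365, -398954), 122337) = Add(-14589, 122337) = 107748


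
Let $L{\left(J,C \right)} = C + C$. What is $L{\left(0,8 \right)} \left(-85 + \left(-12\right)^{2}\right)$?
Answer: $944$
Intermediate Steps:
$L{\left(J,C \right)} = 2 C$
$L{\left(0,8 \right)} \left(-85 + \left(-12\right)^{2}\right) = 2 \cdot 8 \left(-85 + \left(-12\right)^{2}\right) = 16 \left(-85 + 144\right) = 16 \cdot 59 = 944$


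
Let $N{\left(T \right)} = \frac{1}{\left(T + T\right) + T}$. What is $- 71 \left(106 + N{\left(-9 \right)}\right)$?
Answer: $- \frac{203131}{27} \approx -7523.4$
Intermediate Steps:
$N{\left(T \right)} = \frac{1}{3 T}$ ($N{\left(T \right)} = \frac{1}{2 T + T} = \frac{1}{3 T}$)
$- 71 \left(106 + N{\left(-9 \right)}\right) = - 71 \left(106 + \frac{1}{3 \left(-9\right)}\right) = - 71 \left(106 + \frac{1}{3} \left(- \frac{1}{9}\right)\right) = - 71 \left(106 - \frac{1}{27}\right) = \left(-71\right) \frac{2861}{27} = - \frac{203131}{27}$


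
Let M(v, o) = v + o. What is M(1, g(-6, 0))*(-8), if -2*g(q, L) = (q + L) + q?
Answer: -56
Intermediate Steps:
g(q, L) = -q - L/2 (g(q, L) = -((q + L) + q)/2 = -((L + q) + q)/2 = -(L + 2*q)/2 = -q - L/2)
M(v, o) = o + v
M(1, g(-6, 0))*(-8) = ((-1*(-6) - 1/2*0) + 1)*(-8) = ((6 + 0) + 1)*(-8) = (6 + 1)*(-8) = 7*(-8) = -56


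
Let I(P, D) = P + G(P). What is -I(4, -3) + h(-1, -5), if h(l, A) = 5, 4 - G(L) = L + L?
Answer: 5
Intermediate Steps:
G(L) = 4 - 2*L (G(L) = 4 - (L + L) = 4 - 2*L)
I(P, D) = 4 - P (I(P, D) = P + (4 - 2*P) = 4 - P)
-I(4, -3) + h(-1, -5) = -(4 - 1*4) + 5 = -(4 - 4) + 5 = -1*0 + 5 = 0 + 5 = 5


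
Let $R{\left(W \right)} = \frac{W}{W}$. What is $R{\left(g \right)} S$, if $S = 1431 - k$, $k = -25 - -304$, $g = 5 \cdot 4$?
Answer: $1152$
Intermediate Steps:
$g = 20$
$k = 279$ ($k = -25 + 304 = 279$)
$R{\left(W \right)} = 1$
$S = 1152$ ($S = 1431 - 279 = 1152$)
$R{\left(g \right)} S = 1 \cdot 1152 = 1152$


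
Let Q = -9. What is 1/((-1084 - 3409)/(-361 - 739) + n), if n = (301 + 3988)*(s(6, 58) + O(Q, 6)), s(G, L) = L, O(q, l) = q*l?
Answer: 1100/18876093 ≈ 5.8275e-5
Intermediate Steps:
O(q, l) = l*q
n = 17156 (n = (301 + 3988)*(58 + 6*(-9)) = 4289*(58 - 54) = 4289*4 = 17156)
1/((-1084 - 3409)/(-361 - 739) + n) = 1/((-1084 - 3409)/(-361 - 739) + 17156) = 1/(-4493/(-1100) + 17156) = 1/(-4493*(-1/1100) + 17156) = 1/(4493/1100 + 17156) = 1/(18876093/1100) = 1100/18876093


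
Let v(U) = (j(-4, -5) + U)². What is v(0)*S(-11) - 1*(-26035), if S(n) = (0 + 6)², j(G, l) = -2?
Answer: 26179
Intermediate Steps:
S(n) = 36 (S(n) = 6² = 36)
v(U) = (-2 + U)²
v(0)*S(-11) - 1*(-26035) = (-2 + 0)²*36 - 1*(-26035) = (-2)²*36 + 26035 = 4*36 + 26035 = 144 + 26035 = 26179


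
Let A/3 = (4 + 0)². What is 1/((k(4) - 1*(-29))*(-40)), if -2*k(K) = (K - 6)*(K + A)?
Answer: -1/3240 ≈ -0.00030864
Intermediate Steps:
A = 48 (A = 3*(4 + 0)² = 3*4² = 3*16 = 48)
k(K) = -(-6 + K)*(48 + K)/2 (k(K) = -(K - 6)*(K + 48)/2 = -(-6 + K)*(48 + K)/2)
1/((k(4) - 1*(-29))*(-40)) = 1/(((144 - 21*4 - ½*4²) - 1*(-29))*(-40)) = 1/(((144 - 84 - ½*16) + 29)*(-40)) = 1/(((144 - 84 - 8) + 29)*(-40)) = 1/((52 + 29)*(-40)) = 1/(81*(-40)) = 1/(-3240) = -1/3240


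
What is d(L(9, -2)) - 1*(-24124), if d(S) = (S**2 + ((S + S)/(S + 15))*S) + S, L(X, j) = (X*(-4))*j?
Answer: 855476/29 ≈ 29499.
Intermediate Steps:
L(X, j) = -4*X*j (L(X, j) = (-4*X)*j = -4*X*j)
d(S) = S + S**2 + 2*S**2/(15 + S) (d(S) = (S**2 + ((2*S)/(15 + S))*S) + S = (S**2 + (2*S/(15 + S))*S) + S = (S**2 + 2*S**2/(15 + S)) + S = S + S**2 + 2*S**2/(15 + S))
d(L(9, -2)) - 1*(-24124) = (-4*9*(-2))*(15 + (-4*9*(-2))**2 + 18*(-4*9*(-2)))/(15 - 4*9*(-2)) - 1*(-24124) = 72*(15 + 72**2 + 18*72)/(15 + 72) + 24124 = 72*(15 + 5184 + 1296)/87 + 24124 = 72*(1/87)*6495 + 24124 = 155880/29 + 24124 = 855476/29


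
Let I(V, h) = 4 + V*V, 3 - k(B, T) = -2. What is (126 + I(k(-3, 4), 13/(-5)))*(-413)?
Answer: -64015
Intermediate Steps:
k(B, T) = 5 (k(B, T) = 3 - 1*(-2) = 3 + 2 = 5)
I(V, h) = 4 + V**2
(126 + I(k(-3, 4), 13/(-5)))*(-413) = (126 + (4 + 5**2))*(-413) = (126 + (4 + 25))*(-413) = (126 + 29)*(-413) = 155*(-413) = -64015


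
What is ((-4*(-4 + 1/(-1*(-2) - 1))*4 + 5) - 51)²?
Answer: 4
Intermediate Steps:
((-4*(-4 + 1/(-1*(-2) - 1))*4 + 5) - 51)² = ((-4*(-4 + 1/(2 - 1))*4 + 5) - 51)² = ((-4*(-4 + 1/1)*4 + 5) - 51)² = ((-4*(-4 + 1)*4 + 5) - 51)² = ((-4*(-3)*4 + 5) - 51)² = ((12*4 + 5) - 51)² = ((48 + 5) - 51)² = (53 - 51)² = 2² = 4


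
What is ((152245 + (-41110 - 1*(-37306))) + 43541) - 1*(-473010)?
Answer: 664992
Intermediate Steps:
((152245 + (-41110 - 1*(-37306))) + 43541) - 1*(-473010) = ((152245 + (-41110 + 37306)) + 43541) + 473010 = ((152245 - 3804) + 43541) + 473010 = (148441 + 43541) + 473010 = 191982 + 473010 = 664992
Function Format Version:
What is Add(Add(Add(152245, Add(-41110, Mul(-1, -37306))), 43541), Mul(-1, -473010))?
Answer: 664992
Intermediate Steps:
Add(Add(Add(152245, Add(-41110, Mul(-1, -37306))), 43541), Mul(-1, -473010)) = Add(Add(Add(152245, Add(-41110, 37306)), 43541), 473010) = Add(Add(Add(152245, -3804), 43541), 473010) = Add(Add(148441, 43541), 473010) = Add(191982, 473010) = 664992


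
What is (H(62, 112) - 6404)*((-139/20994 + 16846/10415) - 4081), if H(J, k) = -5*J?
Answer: 998112948523449/36442085 ≈ 2.7389e+7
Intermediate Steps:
(H(62, 112) - 6404)*((-139/20994 + 16846/10415) - 4081) = (-5*62 - 6404)*((-139/20994 + 16846/10415) - 4081) = (-310 - 6404)*((-139*1/20994 + 16846*(1/10415)) - 4081) = -6714*((-139/20994 + 16846/10415) - 4081) = -6714*(352217239/218652510 - 4081) = -6714*(-891968676071/218652510) = 998112948523449/36442085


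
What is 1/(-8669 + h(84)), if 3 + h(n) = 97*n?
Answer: -1/524 ≈ -0.0019084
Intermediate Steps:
h(n) = -3 + 97*n
1/(-8669 + h(84)) = 1/(-8669 + (-3 + 97*84)) = 1/(-8669 + (-3 + 8148)) = 1/(-8669 + 8145) = 1/(-524) = -1/524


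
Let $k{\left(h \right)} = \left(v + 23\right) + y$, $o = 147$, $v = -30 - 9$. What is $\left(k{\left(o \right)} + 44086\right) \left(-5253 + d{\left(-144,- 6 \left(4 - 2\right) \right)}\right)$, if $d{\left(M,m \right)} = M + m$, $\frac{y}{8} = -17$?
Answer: $-237639006$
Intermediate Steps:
$y = -136$ ($y = 8 \left(-17\right) = -136$)
$v = -39$ ($v = -30 - 9 = -39$)
$k{\left(h \right)} = -152$ ($k{\left(h \right)} = \left(-39 + 23\right) - 136 = -16 - 136 = -152$)
$\left(k{\left(o \right)} + 44086\right) \left(-5253 + d{\left(-144,- 6 \left(4 - 2\right) \right)}\right) = \left(-152 + 44086\right) \left(-5253 - \left(144 + 6 \left(4 - 2\right)\right)\right) = 43934 \left(-5253 - 156\right) = 43934 \left(-5409\right) = -237639006$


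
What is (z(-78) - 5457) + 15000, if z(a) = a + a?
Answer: 9387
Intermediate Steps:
z(a) = 2*a
(z(-78) - 5457) + 15000 = (2*(-78) - 5457) + 15000 = (-156 - 5457) + 15000 = -5613 + 15000 = 9387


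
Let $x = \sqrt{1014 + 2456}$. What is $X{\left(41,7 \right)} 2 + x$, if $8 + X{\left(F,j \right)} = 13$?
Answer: $10 + \sqrt{3470} \approx 68.907$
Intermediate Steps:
$X{\left(F,j \right)} = 5$ ($X{\left(F,j \right)} = -8 + 13 = 5$)
$x = \sqrt{3470} \approx 58.907$
$X{\left(41,7 \right)} 2 + x = 5 \cdot 2 + \sqrt{3470} = 10 + \sqrt{3470}$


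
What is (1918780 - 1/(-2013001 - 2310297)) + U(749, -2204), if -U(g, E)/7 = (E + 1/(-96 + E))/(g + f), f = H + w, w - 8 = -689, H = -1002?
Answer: 8910074449878370957/4643654381800 ≈ 1.9188e+6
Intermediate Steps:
w = -681 (w = 8 - 689 = -681)
f = -1683 (f = -1002 - 681 = -1683)
U(g, E) = -7*(E + 1/(-96 + E))/(-1683 + g) (U(g, E) = -7*(E + 1/(-96 + E))/(g - 1683) = -7*(E + 1/(-96 + E))/(-1683 + g))
(1918780 - 1/(-2013001 - 2310297)) + U(749, -2204) = (1918780 - 1/(-2013001 - 2310297)) + 7*(-1 - 1*(-2204)² + 96*(-2204))/(161568 - 1683*(-2204) - 96*749 - 2204*749) = (1918780 - 1/(-4323298)) + 7*(-1 - 1*4857616 - 211584)/(161568 + 3709332 - 71904 - 1650796) = (1918780 - 1*(-1/4323298)) + 7*(-1 - 4857616 - 211584)/2148200 = (1918780 + 1/4323298) + 7*(1/2148200)*(-5069201) = 8295457736441/4323298 - 35484407/2148200 = 8910074449878370957/4643654381800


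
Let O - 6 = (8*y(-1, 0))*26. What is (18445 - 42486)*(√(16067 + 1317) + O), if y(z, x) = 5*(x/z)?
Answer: -144246 - 48082*√4346 ≈ -3.3140e+6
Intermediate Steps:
y(z, x) = 5*x/z
O = 6 (O = 6 + (8*(5*0/(-1)))*26 = 6 + (8*(5*0*(-1)))*26 = 6 + (8*0)*26 = 6 + 0*26 = 6 + 0 = 6)
(18445 - 42486)*(√(16067 + 1317) + O) = (18445 - 42486)*(√(16067 + 1317) + 6) = -24041*(√17384 + 6) = -24041*(2*√4346 + 6) = -24041*(6 + 2*√4346) = -144246 - 48082*√4346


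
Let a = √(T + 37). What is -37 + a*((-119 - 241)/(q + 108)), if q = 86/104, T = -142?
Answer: -37 - 18720*I*√105/5659 ≈ -37.0 - 33.897*I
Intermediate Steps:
q = 43/52 (q = 86*(1/104) = 43/52 ≈ 0.82692)
a = I*√105 (a = √(-142 + 37) = √(-105) = I*√105 ≈ 10.247*I)
-37 + a*((-119 - 241)/(q + 108)) = -37 + (I*√105)*((-119 - 241)/(43/52 + 108)) = -37 + (I*√105)*(-360/5659/52) = -37 + (I*√105)*(-360*52/5659) = -37 + (I*√105)*(-18720/5659) = -37 - 18720*I*√105/5659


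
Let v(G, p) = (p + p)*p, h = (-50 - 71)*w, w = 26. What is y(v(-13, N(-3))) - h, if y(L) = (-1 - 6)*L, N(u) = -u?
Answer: 3020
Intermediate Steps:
h = -3146 (h = (-50 - 71)*26 = -121*26 = -3146)
v(G, p) = 2*p**2 (v(G, p) = (2*p)*p = 2*p**2)
y(L) = -7*L
y(v(-13, N(-3))) - h = -14*(-1*(-3))**2 - 1*(-3146) = -14*3**2 + 3146 = -14*9 + 3146 = -7*18 + 3146 = -126 + 3146 = 3020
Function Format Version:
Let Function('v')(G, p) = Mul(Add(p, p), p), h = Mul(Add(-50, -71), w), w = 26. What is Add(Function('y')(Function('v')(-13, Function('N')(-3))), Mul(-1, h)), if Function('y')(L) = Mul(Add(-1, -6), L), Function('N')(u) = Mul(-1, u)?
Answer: 3020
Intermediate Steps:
h = -3146 (h = Mul(Add(-50, -71), 26) = Mul(-121, 26) = -3146)
Function('v')(G, p) = Mul(2, Pow(p, 2)) (Function('v')(G, p) = Mul(Mul(2, p), p) = Mul(2, Pow(p, 2)))
Function('y')(L) = Mul(-7, L)
Add(Function('y')(Function('v')(-13, Function('N')(-3))), Mul(-1, h)) = Add(Mul(-7, Mul(2, Pow(Mul(-1, -3), 2))), Mul(-1, -3146)) = Add(Mul(-7, Mul(2, Pow(3, 2))), 3146) = Add(Mul(-7, Mul(2, 9)), 3146) = Add(Mul(-7, 18), 3146) = Add(-126, 3146) = 3020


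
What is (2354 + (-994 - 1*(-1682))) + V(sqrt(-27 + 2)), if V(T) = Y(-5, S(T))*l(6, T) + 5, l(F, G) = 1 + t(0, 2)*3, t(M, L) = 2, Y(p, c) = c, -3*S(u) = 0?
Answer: 3047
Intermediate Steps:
S(u) = 0 (S(u) = -1/3*0 = 0)
l(F, G) = 7 (l(F, G) = 1 + 2*3 = 1 + 6 = 7)
V(T) = 5 (V(T) = 0*7 + 5 = 0 + 5 = 5)
(2354 + (-994 - 1*(-1682))) + V(sqrt(-27 + 2)) = (2354 + (-994 - 1*(-1682))) + 5 = (2354 + (-994 + 1682)) + 5 = (2354 + 688) + 5 = 3042 + 5 = 3047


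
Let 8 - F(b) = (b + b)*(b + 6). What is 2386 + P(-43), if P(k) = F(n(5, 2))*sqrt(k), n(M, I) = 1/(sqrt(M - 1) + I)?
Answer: 2386 + 39*I*sqrt(43)/8 ≈ 2386.0 + 31.967*I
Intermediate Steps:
n(M, I) = 1/(I + sqrt(-1 + M)) (n(M, I) = 1/(sqrt(-1 + M) + I) = 1/(I + sqrt(-1 + M)))
F(b) = 8 - 2*b*(6 + b) (F(b) = 8 - (b + b)*(b + 6) = 8 - 2*b*(6 + b))
P(k) = 39*sqrt(k)/8 (P(k) = (8 - 12/(2 + sqrt(-1 + 5)) - 2/(2 + sqrt(-1 + 5))**2)*sqrt(k) = (8 - 12/(2 + sqrt(4)) - 2/(2 + sqrt(4))**2)*sqrt(k) = (8 - 12/(2 + 2) - 2/(2 + 2)**2)*sqrt(k) = (8 - 12/4 - 2*(1/4)**2)*sqrt(k) = (8 - 12*1/4 - 2*(1/4)**2)*sqrt(k) = (8 - 3 - 2*1/16)*sqrt(k) = (8 - 3 - 1/8)*sqrt(k) = 39*sqrt(k)/8)
2386 + P(-43) = 2386 + 39*sqrt(-43)/8 = 2386 + 39*(I*sqrt(43))/8 = 2386 + 39*I*sqrt(43)/8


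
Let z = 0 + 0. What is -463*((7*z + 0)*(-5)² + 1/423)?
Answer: -463/423 ≈ -1.0946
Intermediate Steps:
z = 0
-463*((7*z + 0)*(-5)² + 1/423) = -463*((7*0 + 0)*(-5)² + 1/423) = -463*((0 + 0)*25 + 1/423) = -463*(0*25 + 1/423) = -463*(0 + 1/423) = -463*1/423 = -463/423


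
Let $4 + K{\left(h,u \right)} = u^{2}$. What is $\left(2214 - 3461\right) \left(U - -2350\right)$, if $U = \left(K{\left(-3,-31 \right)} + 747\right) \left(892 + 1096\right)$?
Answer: $-4227207794$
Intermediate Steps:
$K{\left(h,u \right)} = -4 + u^{2}$
$U = 3387552$ ($U = \left(\left(-4 + \left(-31\right)^{2}\right) + 747\right) \left(892 + 1096\right) = \left(\left(-4 + 961\right) + 747\right) 1988 = \left(957 + 747\right) 1988 = 1704 \cdot 1988 = 3387552$)
$\left(2214 - 3461\right) \left(U - -2350\right) = \left(2214 - 3461\right) \left(3387552 - -2350\right) = - 1247 \left(3387552 + 2350\right) = \left(-1247\right) 3389902 = -4227207794$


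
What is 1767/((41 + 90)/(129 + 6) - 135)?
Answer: -238545/18094 ≈ -13.184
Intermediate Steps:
1767/((41 + 90)/(129 + 6) - 135) = 1767/(131/135 - 135) = 1767/(-18094/135) = -135/18094*1767 = -238545/18094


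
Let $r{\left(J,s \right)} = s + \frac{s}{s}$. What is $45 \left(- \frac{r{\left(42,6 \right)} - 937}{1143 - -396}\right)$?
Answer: $\frac{1550}{57} \approx 27.193$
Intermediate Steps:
$r{\left(J,s \right)} = 1 + s$ ($r{\left(J,s \right)} = s + 1 = 1 + s$)
$45 \left(- \frac{r{\left(42,6 \right)} - 937}{1143 - -396}\right) = 45 \left(- \frac{\left(1 + 6\right) - 937}{1143 - -396}\right) = 45 \left(- \frac{7 - 937}{1143 + 396}\right) = 45 \left(- \frac{-930}{1539}\right) = 45 \left(\left(-1\right) \left(- \frac{310}{513}\right)\right) = 45 \cdot \frac{310}{513} = \frac{1550}{57}$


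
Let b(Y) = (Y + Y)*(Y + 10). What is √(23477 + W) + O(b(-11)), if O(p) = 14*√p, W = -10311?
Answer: √13166 + 14*√22 ≈ 180.41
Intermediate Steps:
b(Y) = 2*Y*(10 + Y) (b(Y) = (2*Y)*(10 + Y) = 2*Y*(10 + Y))
√(23477 + W) + O(b(-11)) = √(23477 - 10311) + 14*√(2*(-11)*(10 - 11)) = √13166 + 14*√(2*(-11)*(-1)) = √13166 + 14*√22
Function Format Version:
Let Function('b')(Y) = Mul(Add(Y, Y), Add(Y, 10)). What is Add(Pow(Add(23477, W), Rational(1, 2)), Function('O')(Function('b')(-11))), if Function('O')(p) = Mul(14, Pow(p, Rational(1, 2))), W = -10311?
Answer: Add(Pow(13166, Rational(1, 2)), Mul(14, Pow(22, Rational(1, 2)))) ≈ 180.41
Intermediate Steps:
Function('b')(Y) = Mul(2, Y, Add(10, Y)) (Function('b')(Y) = Mul(Mul(2, Y), Add(10, Y)) = Mul(2, Y, Add(10, Y)))
Add(Pow(Add(23477, W), Rational(1, 2)), Function('O')(Function('b')(-11))) = Add(Pow(Add(23477, -10311), Rational(1, 2)), Mul(14, Pow(Mul(2, -11, Add(10, -11)), Rational(1, 2)))) = Add(Pow(13166, Rational(1, 2)), Mul(14, Pow(Mul(2, -11, -1), Rational(1, 2)))) = Add(Pow(13166, Rational(1, 2)), Mul(14, Pow(22, Rational(1, 2))))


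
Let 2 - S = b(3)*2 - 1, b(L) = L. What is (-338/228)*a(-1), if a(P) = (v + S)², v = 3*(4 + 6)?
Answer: -41067/38 ≈ -1080.7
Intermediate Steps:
S = -3 (S = 2 - (3*2 - 1) = 2 - (6 - 1) = 2 - 1*5 = 2 - 5 = -3)
v = 30 (v = 3*10 = 30)
a(P) = 729 (a(P) = (30 - 3)² = 27² = 729)
(-338/228)*a(-1) = -338/228*729 = -338*1/228*729 = -169/114*729 = -41067/38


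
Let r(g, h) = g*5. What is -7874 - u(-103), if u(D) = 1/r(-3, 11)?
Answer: -118109/15 ≈ -7873.9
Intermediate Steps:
r(g, h) = 5*g
u(D) = -1/15 (u(D) = 1/(5*(-3)) = 1/(-15) = -1/15)
-7874 - u(-103) = -7874 - 1*(-1/15) = -7874 + 1/15 = -118109/15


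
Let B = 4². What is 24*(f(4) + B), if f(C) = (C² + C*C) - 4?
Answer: 1056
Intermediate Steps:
B = 16
f(C) = -4 + 2*C² (f(C) = (C² + C²) - 4 = 2*C² - 4 = -4 + 2*C²)
24*(f(4) + B) = 24*((-4 + 2*4²) + 16) = 24*((-4 + 2*16) + 16) = 24*((-4 + 32) + 16) = 24*(28 + 16) = 24*44 = 1056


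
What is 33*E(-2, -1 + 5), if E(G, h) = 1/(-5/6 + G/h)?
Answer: -99/4 ≈ -24.750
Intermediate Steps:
E(G, h) = 1/(-⅚ + G/h) (E(G, h) = 1/(-5*⅙ + G/h) = 1/(-⅚ + G/h))
33*E(-2, -1 + 5) = 33*(6*(-1 + 5)/(-5*(-1 + 5) + 6*(-2))) = 33*(6*4/(-5*4 - 12)) = 33*(6*4/(-20 - 12)) = 33*(6*4/(-32)) = 33*(6*4*(-1/32)) = 33*(-¾) = -99/4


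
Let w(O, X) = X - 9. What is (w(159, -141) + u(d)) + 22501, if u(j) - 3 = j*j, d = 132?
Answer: 39778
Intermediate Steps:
u(j) = 3 + j² (u(j) = 3 + j*j = 3 + j²)
w(O, X) = -9 + X
(w(159, -141) + u(d)) + 22501 = ((-9 - 141) + (3 + 132²)) + 22501 = (-150 + (3 + 17424)) + 22501 = (-150 + 17427) + 22501 = 17277 + 22501 = 39778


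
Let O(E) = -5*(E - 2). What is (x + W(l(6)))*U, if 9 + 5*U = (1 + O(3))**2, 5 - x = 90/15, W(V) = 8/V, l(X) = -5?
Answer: -91/25 ≈ -3.6400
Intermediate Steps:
O(E) = 10 - 5*E (O(E) = -5*(-2 + E) = 10 - 5*E)
x = -1 (x = 5 - 90/15 = 5 - 1*6 = 5 - 6 = -1)
U = 7/5 (U = -9/5 + (1 + (10 - 5*3))**2/5 = -9/5 + (1 + (10 - 15))**2/5 = -9/5 + (1 - 5)**2/5 = -9/5 + (1/5)*(-4)**2 = -9/5 + (1/5)*16 = -9/5 + 16/5 = 7/5 ≈ 1.4000)
(x + W(l(6)))*U = (-1 + 8/(-5))*(7/5) = (-1 + 8*(-1/5))*(7/5) = (-1 - 8/5)*(7/5) = -13/5*7/5 = -91/25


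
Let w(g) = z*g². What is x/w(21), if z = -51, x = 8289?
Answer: -307/833 ≈ -0.36855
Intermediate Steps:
w(g) = -51*g²
x/w(21) = 8289/((-51*21²)) = 8289/((-51*441)) = 8289/(-22491) = 8289*(-1/22491) = -307/833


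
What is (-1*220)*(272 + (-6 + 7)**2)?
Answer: -60060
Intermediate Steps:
(-1*220)*(272 + (-6 + 7)**2) = -220*(272 + 1**2) = -220*(272 + 1) = -220*273 = -60060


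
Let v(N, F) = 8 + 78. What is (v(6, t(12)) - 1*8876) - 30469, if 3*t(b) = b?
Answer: -39259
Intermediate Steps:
t(b) = b/3
v(N, F) = 86
(v(6, t(12)) - 1*8876) - 30469 = (86 - 1*8876) - 30469 = (86 - 8876) - 30469 = -8790 - 30469 = -39259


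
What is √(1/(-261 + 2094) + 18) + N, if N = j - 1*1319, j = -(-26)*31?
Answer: -513 + √60479835/1833 ≈ -508.76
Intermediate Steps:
j = 806 (j = -1*(-806) = 806)
N = -513 (N = 806 - 1*1319 = 806 - 1319 = -513)
√(1/(-261 + 2094) + 18) + N = √(1/(-261 + 2094) + 18) - 513 = √(1/1833 + 18) - 513 = √(32995/1833) - 513 = √60479835/1833 - 513 = -513 + √60479835/1833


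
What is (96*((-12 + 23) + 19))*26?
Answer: 74880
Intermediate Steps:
(96*((-12 + 23) + 19))*26 = (96*(11 + 19))*26 = (96*30)*26 = 2880*26 = 74880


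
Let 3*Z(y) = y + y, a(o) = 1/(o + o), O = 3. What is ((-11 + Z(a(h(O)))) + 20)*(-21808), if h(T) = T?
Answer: -1788256/9 ≈ -1.9870e+5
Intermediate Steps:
a(o) = 1/(2*o)
Z(y) = 2*y/3 (Z(y) = (y + y)/3 = (2*y)/3 = 2*y/3)
((-11 + Z(a(h(O)))) + 20)*(-21808) = ((-11 + 2*((½)/3)/3) + 20)*(-21808) = ((-11 + 2*((½)*(⅓))/3) + 20)*(-21808) = ((-11 + (⅔)*(⅙)) + 20)*(-21808) = ((-11 + ⅑) + 20)*(-21808) = (-98/9 + 20)*(-21808) = (82/9)*(-21808) = -1788256/9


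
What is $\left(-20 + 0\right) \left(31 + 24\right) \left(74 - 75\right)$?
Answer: $1100$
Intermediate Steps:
$\left(-20 + 0\right) \left(31 + 24\right) \left(74 - 75\right) = \left(-20\right) 55 \left(74 - 75\right) = \left(-1100\right) \left(-1\right) = 1100$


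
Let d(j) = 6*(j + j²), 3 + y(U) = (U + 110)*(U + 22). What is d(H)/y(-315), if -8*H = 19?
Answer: 627/1921984 ≈ 0.00032623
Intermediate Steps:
y(U) = -3 + (22 + U)*(110 + U) (y(U) = -3 + (U + 110)*(U + 22) = -3 + (110 + U)*(22 + U) = -3 + (22 + U)*(110 + U))
H = -19/8 (H = -⅛*19 = -19/8 ≈ -2.3750)
d(j) = 6*j + 6*j²
d(H)/y(-315) = (6*(-19/8)*(1 - 19/8))/(2417 + (-315)² + 132*(-315)) = (6*(-19/8)*(-11/8))/(2417 + 99225 - 41580) = (627/32)/60062 = (627/32)*(1/60062) = 627/1921984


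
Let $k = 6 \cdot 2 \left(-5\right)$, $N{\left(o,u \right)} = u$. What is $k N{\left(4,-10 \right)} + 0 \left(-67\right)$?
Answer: $600$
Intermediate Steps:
$k = -60$ ($k = 12 \left(-5\right) = -60$)
$k N{\left(4,-10 \right)} + 0 \left(-67\right) = \left(-60\right) \left(-10\right) + 0 \left(-67\right) = 600 + 0 = 600$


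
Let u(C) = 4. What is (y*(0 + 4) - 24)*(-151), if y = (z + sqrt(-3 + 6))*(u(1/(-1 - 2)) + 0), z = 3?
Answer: -3624 - 2416*sqrt(3) ≈ -7808.6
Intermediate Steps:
y = 12 + 4*sqrt(3) (y = (3 + sqrt(-3 + 6))*(4 + 0) = (3 + sqrt(3))*4 = 12 + 4*sqrt(3) ≈ 18.928)
(y*(0 + 4) - 24)*(-151) = ((12 + 4*sqrt(3))*(0 + 4) - 24)*(-151) = ((12 + 4*sqrt(3))*4 - 24)*(-151) = ((48 + 16*sqrt(3)) - 24)*(-151) = (24 + 16*sqrt(3))*(-151) = -3624 - 2416*sqrt(3)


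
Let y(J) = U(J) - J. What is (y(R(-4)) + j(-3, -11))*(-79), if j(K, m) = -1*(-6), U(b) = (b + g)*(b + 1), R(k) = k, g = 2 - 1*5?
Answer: -2449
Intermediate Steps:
g = -3 (g = 2 - 5 = -3)
U(b) = (1 + b)*(-3 + b) (U(b) = (b - 3)*(b + 1) = (-3 + b)*(1 + b) = (1 + b)*(-3 + b))
y(J) = -3 + J² - 3*J (y(J) = (-3 + J² - 2*J) - J = -3 + J² - 3*J)
j(K, m) = 6
(y(R(-4)) + j(-3, -11))*(-79) = ((-3 + (-4)² - 3*(-4)) + 6)*(-79) = ((-3 + 16 + 12) + 6)*(-79) = (25 + 6)*(-79) = 31*(-79) = -2449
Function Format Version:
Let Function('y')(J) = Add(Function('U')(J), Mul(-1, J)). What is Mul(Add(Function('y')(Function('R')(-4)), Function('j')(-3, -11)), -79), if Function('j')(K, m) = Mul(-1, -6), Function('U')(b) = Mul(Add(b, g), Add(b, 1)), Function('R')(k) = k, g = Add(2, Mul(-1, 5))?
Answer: -2449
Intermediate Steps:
g = -3 (g = Add(2, -5) = -3)
Function('U')(b) = Mul(Add(1, b), Add(-3, b)) (Function('U')(b) = Mul(Add(b, -3), Add(b, 1)) = Mul(Add(-3, b), Add(1, b)) = Mul(Add(1, b), Add(-3, b)))
Function('y')(J) = Add(-3, Pow(J, 2), Mul(-3, J)) (Function('y')(J) = Add(Add(-3, Pow(J, 2), Mul(-2, J)), Mul(-1, J)) = Add(-3, Pow(J, 2), Mul(-3, J)))
Function('j')(K, m) = 6
Mul(Add(Function('y')(Function('R')(-4)), Function('j')(-3, -11)), -79) = Mul(Add(Add(-3, Pow(-4, 2), Mul(-3, -4)), 6), -79) = Mul(Add(Add(-3, 16, 12), 6), -79) = Mul(Add(25, 6), -79) = Mul(31, -79) = -2449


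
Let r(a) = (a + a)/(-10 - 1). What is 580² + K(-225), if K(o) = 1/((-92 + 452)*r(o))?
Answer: 54496800011/162000 ≈ 3.3640e+5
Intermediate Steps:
r(a) = -2*a/11 (r(a) = (2*a)/(-11) = (2*a)*(-1/11) = -2*a/11)
K(o) = -11/(720*o) (K(o) = 1/((-92 + 452)*((-2*o/11))) = (-11/(2*o))/360 = -11/(720*o))
580² + K(-225) = 580² - 11/720/(-225) = 336400 - 11/720*(-1/225) = 336400 + 11/162000 = 54496800011/162000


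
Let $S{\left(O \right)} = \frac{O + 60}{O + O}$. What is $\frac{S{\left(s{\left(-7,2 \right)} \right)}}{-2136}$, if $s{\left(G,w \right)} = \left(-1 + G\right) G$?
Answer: $- \frac{29}{59808} \approx -0.00048488$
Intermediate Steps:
$s{\left(G,w \right)} = G \left(-1 + G\right)$
$S{\left(O \right)} = \frac{60 + O}{2 O}$
$\frac{S{\left(s{\left(-7,2 \right)} \right)}}{-2136} = \frac{\frac{1}{2} \frac{1}{\left(-7\right) \left(-1 - 7\right)} \left(60 - 7 \left(-1 - 7\right)\right)}{-2136} = \frac{60 - -56}{2 \left(\left(-7\right) \left(-8\right)\right)} \left(- \frac{1}{2136}\right) = \frac{60 + 56}{2 \cdot 56} \left(- \frac{1}{2136}\right) = \frac{1}{2} \cdot \frac{1}{56} \cdot 116 \left(- \frac{1}{2136}\right) = \frac{29}{28} \left(- \frac{1}{2136}\right) = - \frac{29}{59808}$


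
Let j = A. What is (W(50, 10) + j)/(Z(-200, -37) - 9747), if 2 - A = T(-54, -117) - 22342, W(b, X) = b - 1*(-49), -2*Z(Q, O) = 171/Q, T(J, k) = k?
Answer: -3008000/1299543 ≈ -2.3147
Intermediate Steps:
Z(Q, O) = -171/(2*Q)
W(b, X) = 49 + b (W(b, X) = b + 49 = 49 + b)
A = 22461 (A = 2 - (-117 - 22342) = 2 - 1*(-22459) = 2 + 22459 = 22461)
j = 22461
(W(50, 10) + j)/(Z(-200, -37) - 9747) = ((49 + 50) + 22461)/(-171/2/(-200) - 9747) = (99 + 22461)/(-171/2*(-1/200) - 9747) = 22560/(171/400 - 9747) = 22560/(-3898629/400) = 22560*(-400/3898629) = -3008000/1299543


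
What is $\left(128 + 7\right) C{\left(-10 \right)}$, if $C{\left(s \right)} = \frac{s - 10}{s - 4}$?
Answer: $\frac{1350}{7} \approx 192.86$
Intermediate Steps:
$C{\left(s \right)} = \frac{-10 + s}{-4 + s}$
$\left(128 + 7\right) C{\left(-10 \right)} = \left(128 + 7\right) \frac{-10 - 10}{-4 - 10} = 135 \frac{1}{-14} \left(-20\right) = 135 \left(\left(- \frac{1}{14}\right) \left(-20\right)\right) = 135 \cdot \frac{10}{7} = \frac{1350}{7}$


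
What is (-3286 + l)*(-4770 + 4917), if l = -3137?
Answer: -944181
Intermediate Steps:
(-3286 + l)*(-4770 + 4917) = (-3286 - 3137)*(-4770 + 4917) = -6423*147 = -944181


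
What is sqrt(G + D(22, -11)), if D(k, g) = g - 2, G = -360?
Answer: I*sqrt(373) ≈ 19.313*I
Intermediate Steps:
D(k, g) = -2 + g
sqrt(G + D(22, -11)) = sqrt(-360 + (-2 - 11)) = sqrt(-360 - 13) = sqrt(-373) = I*sqrt(373)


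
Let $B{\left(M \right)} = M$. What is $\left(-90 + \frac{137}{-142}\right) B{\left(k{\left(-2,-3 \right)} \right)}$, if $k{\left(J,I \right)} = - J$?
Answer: $- \frac{12917}{71} \approx -181.93$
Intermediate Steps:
$\left(-90 + \frac{137}{-142}\right) B{\left(k{\left(-2,-3 \right)} \right)} = \left(-90 + \frac{137}{-142}\right) \left(\left(-1\right) \left(-2\right)\right) = \left(-90 + 137 \left(- \frac{1}{142}\right)\right) 2 = \left(-90 - \frac{137}{142}\right) 2 = \left(- \frac{12917}{142}\right) 2 = - \frac{12917}{71}$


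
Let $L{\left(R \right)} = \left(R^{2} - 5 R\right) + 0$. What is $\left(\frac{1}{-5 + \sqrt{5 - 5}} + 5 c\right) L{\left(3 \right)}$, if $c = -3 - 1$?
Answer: $\frac{606}{5} \approx 121.2$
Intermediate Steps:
$c = -4$ ($c = -3 - 1 = -4$)
$L{\left(R \right)} = R^{2} - 5 R$
$\left(\frac{1}{-5 + \sqrt{5 - 5}} + 5 c\right) L{\left(3 \right)} = \left(\frac{1}{-5 + \sqrt{5 - 5}} + 5 \left(-4\right)\right) 3 \left(-5 + 3\right) = \left(\frac{1}{-5 + \sqrt{0}} - 20\right) 3 \left(-2\right) = \left(\frac{1}{-5 + 0} - 20\right) \left(-6\right) = \left(\frac{1}{-5} - 20\right) \left(-6\right) = \left(- \frac{1}{5} - 20\right) \left(-6\right) = \left(- \frac{101}{5}\right) \left(-6\right) = \frac{606}{5}$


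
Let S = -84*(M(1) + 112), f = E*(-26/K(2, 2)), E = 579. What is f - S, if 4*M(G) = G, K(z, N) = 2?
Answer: 1902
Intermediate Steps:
M(G) = G/4
f = -7527 (f = 579*(-26/2) = 579*(-26*1/2) = 579*(-13) = -7527)
S = -9429 (S = -84*((1/4)*1 + 112) = -84*(1/4 + 112) = -84*449/4 = -9429)
f - S = -7527 - 1*(-9429) = -7527 + 9429 = 1902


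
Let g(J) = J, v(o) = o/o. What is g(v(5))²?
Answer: 1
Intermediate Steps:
v(o) = 1
g(v(5))² = 1² = 1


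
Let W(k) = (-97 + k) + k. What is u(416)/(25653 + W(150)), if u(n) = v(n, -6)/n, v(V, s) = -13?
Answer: -1/827392 ≈ -1.2086e-6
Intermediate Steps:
W(k) = -97 + 2*k
u(n) = -13/n
u(416)/(25653 + W(150)) = (-13/416)/(25653 + (-97 + 2*150)) = (-13*1/416)/(25653 + (-97 + 300)) = -1/(32*(25653 + 203)) = -1/32/25856 = -1/32*1/25856 = -1/827392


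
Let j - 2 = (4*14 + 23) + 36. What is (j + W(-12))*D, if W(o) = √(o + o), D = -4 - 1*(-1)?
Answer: -351 - 6*I*√6 ≈ -351.0 - 14.697*I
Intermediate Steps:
D = -3 (D = -4 + 1 = -3)
W(o) = √2*√o (W(o) = √(2*o) = √2*√o)
j = 117 (j = 2 + ((4*14 + 23) + 36) = 2 + ((56 + 23) + 36) = 2 + (79 + 36) = 2 + 115 = 117)
(j + W(-12))*D = (117 + √2*√(-12))*(-3) = (117 + √2*(2*I*√3))*(-3) = (117 + 2*I*√6)*(-3) = -351 - 6*I*√6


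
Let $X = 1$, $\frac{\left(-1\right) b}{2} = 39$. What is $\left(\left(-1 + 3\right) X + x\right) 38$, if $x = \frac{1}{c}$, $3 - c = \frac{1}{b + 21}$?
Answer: $\frac{7619}{86} \approx 88.593$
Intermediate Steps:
$b = -78$ ($b = \left(-2\right) 39 = -78$)
$c = \frac{172}{57}$ ($c = 3 - \frac{1}{-78 + 21} = 3 - \frac{1}{-57} = 3 - - \frac{1}{57} = 3 + \frac{1}{57} = \frac{172}{57} \approx 3.0175$)
$x = \frac{57}{172}$ ($x = \frac{1}{\frac{172}{57}} = \frac{57}{172} \approx 0.3314$)
$\left(\left(-1 + 3\right) X + x\right) 38 = \left(\left(-1 + 3\right) 1 + \frac{57}{172}\right) 38 = \left(2 \cdot 1 + \frac{57}{172}\right) 38 = \left(2 + \frac{57}{172}\right) 38 = \frac{401}{172} \cdot 38 = \frac{7619}{86}$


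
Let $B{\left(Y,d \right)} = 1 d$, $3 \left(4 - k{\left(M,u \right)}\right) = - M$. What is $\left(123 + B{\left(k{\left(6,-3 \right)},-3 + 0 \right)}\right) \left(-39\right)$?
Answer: $-4680$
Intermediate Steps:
$k{\left(M,u \right)} = 4 + \frac{M}{3}$ ($k{\left(M,u \right)} = 4 - \frac{\left(-1\right) M}{3} = 4 + \frac{M}{3}$)
$B{\left(Y,d \right)} = d$
$\left(123 + B{\left(k{\left(6,-3 \right)},-3 + 0 \right)}\right) \left(-39\right) = \left(123 + \left(-3 + 0\right)\right) \left(-39\right) = \left(123 - 3\right) \left(-39\right) = 120 \left(-39\right) = -4680$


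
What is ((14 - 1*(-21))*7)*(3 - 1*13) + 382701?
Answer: 380251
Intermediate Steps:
((14 - 1*(-21))*7)*(3 - 1*13) + 382701 = ((14 + 21)*7)*(3 - 13) + 382701 = (35*7)*(-10) + 382701 = 245*(-10) + 382701 = -2450 + 382701 = 380251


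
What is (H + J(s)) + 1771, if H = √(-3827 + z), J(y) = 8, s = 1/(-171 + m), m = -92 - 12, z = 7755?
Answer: 1779 + 2*√982 ≈ 1841.7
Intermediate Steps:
m = -104
s = -1/275 (s = 1/(-171 - 104) = 1/(-275) = -1/275 ≈ -0.0036364)
H = 2*√982 (H = √(-3827 + 7755) = √3928 = 2*√982 ≈ 62.674)
(H + J(s)) + 1771 = (2*√982 + 8) + 1771 = (8 + 2*√982) + 1771 = 1779 + 2*√982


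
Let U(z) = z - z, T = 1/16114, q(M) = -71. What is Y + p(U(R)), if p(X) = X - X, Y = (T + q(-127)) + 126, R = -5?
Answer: 886271/16114 ≈ 55.000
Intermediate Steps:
T = 1/16114 ≈ 6.2058e-5
Y = 886271/16114 (Y = (1/16114 - 71) + 126 = -1144093/16114 + 126 = 886271/16114 ≈ 55.000)
U(z) = 0
p(X) = 0
Y + p(U(R)) = 886271/16114 + 0 = 886271/16114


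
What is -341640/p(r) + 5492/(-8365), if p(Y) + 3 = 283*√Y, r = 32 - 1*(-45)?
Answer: -10610440762/12896412515 - 24171030*√77/1541711 ≈ -138.40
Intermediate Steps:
r = 77 (r = 32 + 45 = 77)
p(Y) = -3 + 283*√Y
-341640/p(r) + 5492/(-8365) = -341640/(-3 + 283*√77) + 5492/(-8365) = -341640/(-3 + 283*√77) + 5492*(-1/8365) = -341640/(-3 + 283*√77) - 5492/8365 = -5492/8365 - 341640/(-3 + 283*√77)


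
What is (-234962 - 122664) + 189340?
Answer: -168286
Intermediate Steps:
(-234962 - 122664) + 189340 = -357626 + 189340 = -168286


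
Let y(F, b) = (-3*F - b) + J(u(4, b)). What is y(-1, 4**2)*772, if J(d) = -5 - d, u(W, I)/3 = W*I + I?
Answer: -199176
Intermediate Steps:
u(W, I) = 3*I + 3*I*W (u(W, I) = 3*(W*I + I) = 3*(I*W + I) = 3*(I + I*W) = 3*I + 3*I*W)
y(F, b) = -5 - 16*b - 3*F (y(F, b) = (-3*F - b) + (-5 - 3*b*(1 + 4)) = (-b - 3*F) + (-5 - 3*b*5) = (-b - 3*F) + (-5 - 15*b) = -5 - 16*b - 3*F)
y(-1, 4**2)*772 = (-5 - 16*4**2 - 3*(-1))*772 = (-5 - 16*16 + 3)*772 = (-5 - 256 + 3)*772 = -258*772 = -199176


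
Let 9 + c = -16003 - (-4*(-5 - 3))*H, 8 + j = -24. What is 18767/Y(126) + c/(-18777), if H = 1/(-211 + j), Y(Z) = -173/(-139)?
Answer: 11903281214075/789366303 ≈ 15080.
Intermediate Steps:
j = -32 (j = -8 - 24 = -32)
Y(Z) = 173/139 (Y(Z) = -173*(-1/139) = 173/139)
H = -1/243 (H = 1/(-211 - 32) = 1/(-243) = -1/243 ≈ -0.0041152)
c = -3890884/243 (c = -9 + (-16003 - (-4*(-5 - 3))*(-1)/243) = -9 + (-16003 - (-4*(-8))*(-1)/243) = -9 + (-16003 - 32*(-1)/243) = -9 + (-16003 - 1*(-32/243)) = -9 + (-16003 + 32/243) = -9 - 3888697/243 = -3890884/243 ≈ -16012.)
18767/Y(126) + c/(-18777) = 18767/(173/139) - 3890884/243/(-18777) = 18767*(139/173) - 3890884/243*(-1/18777) = 2608613/173 + 3890884/4562811 = 11903281214075/789366303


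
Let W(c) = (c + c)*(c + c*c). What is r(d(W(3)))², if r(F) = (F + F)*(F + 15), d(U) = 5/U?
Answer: 29430625/6718464 ≈ 4.3806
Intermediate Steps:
W(c) = 2*c*(c + c²) (W(c) = (2*c)*(c + c²) = 2*c*(c + c²))
r(F) = 2*F*(15 + F) (r(F) = (2*F)*(15 + F) = 2*F*(15 + F))
r(d(W(3)))² = (2*(5/((2*3²*(1 + 3))))*(15 + 5/((2*3²*(1 + 3)))))² = (2*(5/((2*9*4)))*(15 + 5/((2*9*4))))² = (2*(5/72)*(15 + 5/72))² = (2*(5/72)*(1085/72))² = (5425/2592)² = 29430625/6718464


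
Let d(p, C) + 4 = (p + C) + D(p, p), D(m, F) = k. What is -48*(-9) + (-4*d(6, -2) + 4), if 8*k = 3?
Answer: 869/2 ≈ 434.50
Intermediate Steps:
k = 3/8 (k = (⅛)*3 = 3/8 ≈ 0.37500)
D(m, F) = 3/8
d(p, C) = -29/8 + C + p (d(p, C) = -4 + ((p + C) + 3/8) = -4 + ((C + p) + 3/8) = -4 + (3/8 + C + p) = -29/8 + C + p)
-48*(-9) + (-4*d(6, -2) + 4) = -48*(-9) + (-4*(-29/8 - 2 + 6) + 4) = 432 + (-4*3/8 + 4) = 432 + (-3/2 + 4) = 432 + 5/2 = 869/2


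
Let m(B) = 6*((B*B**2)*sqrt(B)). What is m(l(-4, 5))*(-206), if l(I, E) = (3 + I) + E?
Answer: -158208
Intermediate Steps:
l(I, E) = 3 + E + I
m(B) = 6*B**(7/2) (m(B) = 6*(B**3*sqrt(B)) = 6*B**(7/2))
m(l(-4, 5))*(-206) = (6*(3 + 5 - 4)**(7/2))*(-206) = (6*4**(7/2))*(-206) = (6*128)*(-206) = 768*(-206) = -158208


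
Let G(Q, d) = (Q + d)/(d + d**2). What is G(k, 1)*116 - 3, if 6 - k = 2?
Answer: 287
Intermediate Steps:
k = 4 (k = 6 - 1*2 = 6 - 2 = 4)
G(Q, d) = (Q + d)/(d + d**2)
G(k, 1)*116 - 3 = ((4 + 1)/(1*(1 + 1)))*116 - 3 = (1*5/2)*116 - 3 = (1*(1/2)*5)*116 - 3 = (5/2)*116 - 3 = 290 - 3 = 287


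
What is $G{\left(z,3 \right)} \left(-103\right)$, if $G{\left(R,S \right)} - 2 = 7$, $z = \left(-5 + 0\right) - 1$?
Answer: $-927$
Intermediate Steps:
$z = -6$ ($z = -5 - 1 = -6$)
$G{\left(R,S \right)} = 9$ ($G{\left(R,S \right)} = 2 + 7 = 9$)
$G{\left(z,3 \right)} \left(-103\right) = 9 \left(-103\right) = -927$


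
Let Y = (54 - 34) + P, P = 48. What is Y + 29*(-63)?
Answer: -1759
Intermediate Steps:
Y = 68 (Y = (54 - 34) + 48 = 20 + 48 = 68)
Y + 29*(-63) = 68 + 29*(-63) = 68 - 1827 = -1759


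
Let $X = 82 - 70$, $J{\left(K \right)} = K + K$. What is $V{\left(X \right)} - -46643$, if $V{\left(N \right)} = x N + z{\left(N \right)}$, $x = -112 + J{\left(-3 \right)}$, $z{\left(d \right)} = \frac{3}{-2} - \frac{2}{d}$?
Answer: $\frac{135676}{3} \approx 45225.0$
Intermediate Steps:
$z{\left(d \right)} = - \frac{3}{2} - \frac{2}{d}$ ($z{\left(d \right)} = 3 \left(- \frac{1}{2}\right) - \frac{2}{d} = - \frac{3}{2} - \frac{2}{d}$)
$J{\left(K \right)} = 2 K$
$X = 12$
$x = -118$ ($x = -112 + 2 \left(-3\right) = -112 - 6 = -118$)
$V{\left(N \right)} = - \frac{3}{2} - 118 N - \frac{2}{N}$ ($V{\left(N \right)} = - 118 N - \left(\frac{3}{2} + \frac{2}{N}\right) = - \frac{3}{2} - 118 N - \frac{2}{N}$)
$V{\left(X \right)} - -46643 = \left(- \frac{3}{2} - 1416 - \frac{2}{12}\right) - -46643 = \left(- \frac{3}{2} - 1416 - \frac{1}{6}\right) + 46643 = - \frac{4253}{3} + 46643 = \frac{135676}{3}$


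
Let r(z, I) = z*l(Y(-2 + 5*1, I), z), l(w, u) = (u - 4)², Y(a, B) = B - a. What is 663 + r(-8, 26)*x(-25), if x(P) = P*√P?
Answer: 663 + 144000*I ≈ 663.0 + 1.44e+5*I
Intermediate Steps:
l(w, u) = (-4 + u)²
r(z, I) = z*(-4 + z)²
x(P) = P^(3/2)
663 + r(-8, 26)*x(-25) = 663 + (-8*(-4 - 8)²)*(-25)^(3/2) = 663 + (-8*(-12)²)*(-125*I) = 663 + (-8*144)*(-125*I) = 663 - (-144000)*I = 663 + 144000*I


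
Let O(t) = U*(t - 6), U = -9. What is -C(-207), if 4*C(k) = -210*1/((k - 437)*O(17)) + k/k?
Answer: -1513/6072 ≈ -0.24918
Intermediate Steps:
O(t) = 54 - 9*t (O(t) = -9*(t - 6) = -9*(-6 + t) = 54 - 9*t)
C(k) = ¼ - 105/(2*(43263 - 99*k)) (C(k) = (-210*1/((54 - 9*17)*(k - 437)) + k/k)/4 = (-210*1/((-437 + k)*(54 - 153)) + 1)/4 = (-210*(-1/(99*(-437 + k))) + 1)/4 = (-210/(43263 - 99*k) + 1)/4 = (1 - 210/(43263 - 99*k))/4 = ¼ - 105/(2*(43263 - 99*k)))
-C(-207) = -(-14351 + 33*(-207))/(132*(-437 - 207)) = -(-14351 - 6831)/(132*(-644)) = -(-1)*(-21182)/(132*644) = -1*1513/6072 = -1513/6072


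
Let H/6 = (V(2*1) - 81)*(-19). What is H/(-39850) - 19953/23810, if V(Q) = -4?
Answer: -20516919/18976570 ≈ -1.0812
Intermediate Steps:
H = 9690 (H = 6*((-4 - 81)*(-19)) = 6*(-85*(-19)) = 6*1615 = 9690)
H/(-39850) - 19953/23810 = 9690/(-39850) - 19953/23810 = 9690*(-1/39850) - 19953*1/23810 = -969/3985 - 19953/23810 = -20516919/18976570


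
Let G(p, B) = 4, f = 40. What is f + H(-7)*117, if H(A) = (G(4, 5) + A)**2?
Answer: 1093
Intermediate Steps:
H(A) = (4 + A)**2
f + H(-7)*117 = 40 + (4 - 7)**2*117 = 40 + (-3)**2*117 = 40 + 9*117 = 40 + 1053 = 1093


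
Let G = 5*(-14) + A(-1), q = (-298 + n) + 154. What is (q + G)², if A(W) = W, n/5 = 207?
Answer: 672400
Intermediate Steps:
n = 1035 (n = 5*207 = 1035)
q = 891 (q = (-298 + 1035) + 154 = 737 + 154 = 891)
G = -71 (G = 5*(-14) - 1 = -70 - 1 = -71)
(q + G)² = (891 - 71)² = 820² = 672400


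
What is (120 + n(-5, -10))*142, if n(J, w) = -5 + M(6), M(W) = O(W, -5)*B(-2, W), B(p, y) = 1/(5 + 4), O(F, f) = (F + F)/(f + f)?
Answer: 244666/15 ≈ 16311.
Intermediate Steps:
O(F, f) = F/f (O(F, f) = (2*F)/((2*f)) = (2*F)*(1/(2*f)) = F/f)
B(p, y) = ⅑ (B(p, y) = 1/9 = ⅑)
M(W) = -W/45 (M(W) = (W/(-5))*(⅑) = (W*(-⅕))*(⅑) = -W/5*(⅑) = -W/45)
n(J, w) = -77/15 (n(J, w) = -5 - 1/45*6 = -5 - 2/15 = -77/15)
(120 + n(-5, -10))*142 = (120 - 77/15)*142 = (1723/15)*142 = 244666/15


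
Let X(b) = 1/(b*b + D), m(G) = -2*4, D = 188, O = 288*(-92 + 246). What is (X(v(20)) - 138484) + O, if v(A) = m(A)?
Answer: -23721263/252 ≈ -94132.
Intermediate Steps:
O = 44352 (O = 288*154 = 44352)
m(G) = -8
v(A) = -8
X(b) = 1/(188 + b²) (X(b) = 1/(b*b + 188) = 1/(b² + 188) = 1/(188 + b²))
(X(v(20)) - 138484) + O = (1/(188 + (-8)²) - 138484) + 44352 = (1/(188 + 64) - 138484) + 44352 = (1/252 - 138484) + 44352 = -34897967/252 + 44352 = -23721263/252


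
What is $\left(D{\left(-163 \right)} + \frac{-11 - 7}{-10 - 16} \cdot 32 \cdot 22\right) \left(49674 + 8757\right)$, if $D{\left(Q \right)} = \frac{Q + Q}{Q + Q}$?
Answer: $\frac{370978419}{13} \approx 2.8537 \cdot 10^{7}$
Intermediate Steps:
$D{\left(Q \right)} = 1$ ($D{\left(Q \right)} = \frac{2 Q}{2 Q} = 2 Q \frac{1}{2 Q} = 1$)
$\left(D{\left(-163 \right)} + \frac{-11 - 7}{-10 - 16} \cdot 32 \cdot 22\right) \left(49674 + 8757\right) = \left(1 + \frac{-11 - 7}{-10 - 16} \cdot 32 \cdot 22\right) \left(49674 + 8757\right) = \left(1 + - \frac{18}{-26} \cdot 32 \cdot 22\right) 58431 = \left(1 + \left(-18\right) \left(- \frac{1}{26}\right) 32 \cdot 22\right) 58431 = \left(1 + \frac{9}{13} \cdot 32 \cdot 22\right) 58431 = \left(1 + \frac{288}{13} \cdot 22\right) 58431 = \left(1 + \frac{6336}{13}\right) 58431 = \frac{6349}{13} \cdot 58431 = \frac{370978419}{13}$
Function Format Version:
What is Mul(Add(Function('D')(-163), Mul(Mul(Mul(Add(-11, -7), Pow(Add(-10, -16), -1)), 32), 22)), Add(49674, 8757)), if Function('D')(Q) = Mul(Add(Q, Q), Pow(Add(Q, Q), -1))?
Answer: Rational(370978419, 13) ≈ 2.8537e+7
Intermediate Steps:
Function('D')(Q) = 1 (Function('D')(Q) = Mul(Mul(2, Q), Pow(Mul(2, Q), -1)) = Mul(Mul(2, Q), Mul(Rational(1, 2), Pow(Q, -1))) = 1)
Mul(Add(Function('D')(-163), Mul(Mul(Mul(Add(-11, -7), Pow(Add(-10, -16), -1)), 32), 22)), Add(49674, 8757)) = Mul(Add(1, Mul(Mul(Mul(Add(-11, -7), Pow(Add(-10, -16), -1)), 32), 22)), Add(49674, 8757)) = Mul(Add(1, Mul(Mul(Mul(-18, Pow(-26, -1)), 32), 22)), 58431) = Mul(Add(1, Mul(Mul(Mul(-18, Rational(-1, 26)), 32), 22)), 58431) = Mul(Add(1, Mul(Mul(Rational(9, 13), 32), 22)), 58431) = Mul(Add(1, Mul(Rational(288, 13), 22)), 58431) = Mul(Add(1, Rational(6336, 13)), 58431) = Mul(Rational(6349, 13), 58431) = Rational(370978419, 13)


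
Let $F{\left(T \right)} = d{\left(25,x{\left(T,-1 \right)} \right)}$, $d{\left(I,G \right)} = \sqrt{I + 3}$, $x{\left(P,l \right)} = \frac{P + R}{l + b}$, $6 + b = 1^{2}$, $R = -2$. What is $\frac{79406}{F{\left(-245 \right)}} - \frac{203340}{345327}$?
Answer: $- \frac{67780}{115109} + \frac{39703 \sqrt{7}}{7} \approx 15006.0$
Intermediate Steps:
$b = -5$ ($b = -6 + 1^{2} = -6 + 1 = -5$)
$x{\left(P,l \right)} = \frac{-2 + P}{-5 + l}$ ($x{\left(P,l \right)} = \frac{P - 2}{l - 5} = \frac{-2 + P}{-5 + l}$)
$d{\left(I,G \right)} = \sqrt{3 + I}$
$F{\left(T \right)} = 2 \sqrt{7}$ ($F{\left(T \right)} = \sqrt{3 + 25} = \sqrt{28} = 2 \sqrt{7}$)
$\frac{79406}{F{\left(-245 \right)}} - \frac{203340}{345327} = \frac{79406}{2 \sqrt{7}} - \frac{203340}{345327} = 79406 \frac{\sqrt{7}}{14} - \frac{67780}{115109} = \frac{39703 \sqrt{7}}{7} - \frac{67780}{115109} = - \frac{67780}{115109} + \frac{39703 \sqrt{7}}{7}$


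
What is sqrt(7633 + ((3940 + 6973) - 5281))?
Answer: sqrt(13265) ≈ 115.17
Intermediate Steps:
sqrt(7633 + ((3940 + 6973) - 5281)) = sqrt(7633 + (10913 - 5281)) = sqrt(7633 + 5632) = sqrt(13265)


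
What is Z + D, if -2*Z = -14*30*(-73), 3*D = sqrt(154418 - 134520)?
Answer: -15330 + sqrt(19898)/3 ≈ -15283.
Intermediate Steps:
D = sqrt(19898)/3 (D = sqrt(154418 - 134520)/3 = sqrt(19898)/3 ≈ 47.020)
Z = -15330 (Z = -(-14*30)*(-73)/2 = -(-210)*(-73) = -1/2*30660 = -15330)
Z + D = -15330 + sqrt(19898)/3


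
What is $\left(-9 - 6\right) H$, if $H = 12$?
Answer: $-180$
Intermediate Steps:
$\left(-9 - 6\right) H = \left(-9 - 6\right) 12 = \left(-15\right) 12 = -180$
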